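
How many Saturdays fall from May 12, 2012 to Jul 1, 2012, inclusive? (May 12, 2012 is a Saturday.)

8

May 12, 2012 is a Saturday; the first Saturday on or after it is May 12, 2012.
From May 12, 2012 to Jul 1, 2012: 19 + 30 + 1 = 50 days (rest of May, Jun, Jul).
50 ÷ 7 = 7 full weeks with remainder 1, so 7 more Saturdays after the first → 8.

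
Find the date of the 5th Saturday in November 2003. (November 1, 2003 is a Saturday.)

November 29, 2003

November 2003 begins on a Saturday, so the first Saturday is November 1.
The 5th Saturday is 4 weeks later: 1 + 28 = 29.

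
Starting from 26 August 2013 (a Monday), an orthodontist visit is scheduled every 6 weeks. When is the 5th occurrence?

The 5th occurrence is 4 intervals after the first: 4 × 42 = 168 days after 26 August 2013.
August has 31 days — 5 days to the end of August leaves 163.
September has 30 days (133 left).
October has 31 days (102 left).
November has 30 days (72 left).
December has 31 days (41 left).
January has 31 days (10 left).
10 days into February → 10 February 2014.

10 February 2014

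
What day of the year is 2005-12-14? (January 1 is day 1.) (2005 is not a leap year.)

Days in months before December: 31 + 28 + 31 + 30 + 31 + 30 + 31 + 31 + 30 + 31 + 30 = 334.
Plus 14 days into December → day 348.

348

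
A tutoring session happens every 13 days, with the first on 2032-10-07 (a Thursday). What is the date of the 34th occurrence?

2033-12-10

The 34th occurrence is 33 intervals after the first: 33 × 13 = 429 days after 2032-10-07.
October has 31 days — 24 days to the end of October leaves 405.
From end of October to end of 2032 is 61 days (344 left).
January has 31 days (313 left).
February has 28 days (285 left).
March has 31 days (254 left).
April has 30 days (224 left).
May has 31 days (193 left).
June has 30 days (163 left).
July has 31 days (132 left).
August has 31 days (101 left).
September has 30 days (71 left).
October has 31 days (40 left).
November has 30 days (10 left).
10 days into December → 2033-12-10.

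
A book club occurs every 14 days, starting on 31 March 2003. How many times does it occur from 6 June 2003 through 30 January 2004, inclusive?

Occurrences land 14·i days after 31 March 2003 for i = 0, 1, 2, …
6 June 2003 is 67 days after the start; 67 ÷ 14 = 4 remainder 11; since the remainder is 11, round up to i = 5. First occurrence in the window: #6 on 9 June 2003 (5×14 = 70 days in).
30 January 2004 is 305 days after the start; 305 ÷ 14 = 21 remainder 11. Last occurrence in the window: #22 on 19 January 2004.
Occurrences #6 through #22: 17 in total.

17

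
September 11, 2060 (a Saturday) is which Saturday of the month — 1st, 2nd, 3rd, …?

2nd

Day 11 falls in week ⌈11/7⌉ of the month.
Days 1–7 hold the 1st Saturday, 8–14 the 2nd, 15–21 the 3rd, 22–28 the 4th, 29–31 the 5th.
11 is in the range for the 2nd.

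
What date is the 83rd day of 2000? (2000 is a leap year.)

2000-03-23

January has 31 days (83 − 31 = 52 remain).
February has 29 days (52 − 29 = 23 remain).
23 into March → March 23.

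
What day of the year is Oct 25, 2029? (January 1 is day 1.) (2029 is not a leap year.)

Days in months before Oct: 31 + 28 + 31 + 30 + 31 + 30 + 31 + 31 + 30 = 273.
Plus 25 days into Oct → day 298.

298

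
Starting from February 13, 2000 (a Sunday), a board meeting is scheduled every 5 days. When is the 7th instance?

The 7th occurrence is 6 intervals after the first: 6 × 5 = 30 days after February 13, 2000.
February has 29 days — 16 days to the end of February leaves 14.
14 days into March → March 14, 2000.

March 14, 2000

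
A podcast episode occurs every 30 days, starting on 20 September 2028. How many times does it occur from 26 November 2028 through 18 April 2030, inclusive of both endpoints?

17

Occurrences land 30·i days after 20 September 2028 for i = 0, 1, 2, …
26 November 2028 is 67 days after the start; 67 ÷ 30 = 2 remainder 7; since the remainder is 7, round up to i = 3. First occurrence in the window: #4 on 19 December 2028 (3×30 = 90 days in).
18 April 2030 is 575 days after the start; 575 ÷ 30 = 19 remainder 5. Last occurrence in the window: #20 on 13 April 2030.
Occurrences #4 through #20: 17 in total.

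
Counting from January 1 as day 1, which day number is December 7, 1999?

Days in months before December: 31 + 28 + 31 + 30 + 31 + 30 + 31 + 31 + 30 + 31 + 30 = 334.
Plus 7 days into December → day 341.

341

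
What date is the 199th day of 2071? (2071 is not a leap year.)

January has 31 days (199 − 31 = 168 remain).
February has 28 days (168 − 28 = 140 remain).
March has 31 days (140 − 31 = 109 remain).
April has 30 days (109 − 30 = 79 remain).
May has 31 days (79 − 31 = 48 remain).
June has 30 days (48 − 30 = 18 remain).
18 into July → July 18.

2071-07-18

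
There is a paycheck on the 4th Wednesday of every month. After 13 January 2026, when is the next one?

January 2026 starts on a Thursday; its first Wednesday is the 7th, so the 4th Wednesday is the 28th — 28 January 2026.
28 January 2026 is after 13 January 2026, so that is the next one.

28 January 2026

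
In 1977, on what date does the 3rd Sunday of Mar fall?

Mar 20, 1977

Mar 1977 begins on a Tuesday, so the first Sunday is Mar 6 (5 days later).
The 3rd Sunday is 2 weeks later: 6 + 14 = 20.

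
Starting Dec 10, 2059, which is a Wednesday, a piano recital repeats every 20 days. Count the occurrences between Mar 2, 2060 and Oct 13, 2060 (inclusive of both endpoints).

11

Occurrences land 20·i days after Dec 10, 2059 for i = 0, 1, 2, …
Mar 2, 2060 is 83 days after the start; 83 ÷ 20 = 4 remainder 3; since the remainder is 3, round up to i = 5. First occurrence in the window: #6 on Mar 19, 2060 (5×20 = 100 days in).
Oct 13, 2060 is 308 days after the start; 308 ÷ 20 = 15 remainder 8. Last occurrence in the window: #16 on Oct 5, 2060.
Occurrences #6 through #16: 11 in total.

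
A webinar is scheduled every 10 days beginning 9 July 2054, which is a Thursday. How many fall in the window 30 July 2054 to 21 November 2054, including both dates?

11

Occurrences land 10·i days after 9 July 2054 for i = 0, 1, 2, …
30 July 2054 is 21 days after the start; 21 ÷ 10 = 2 remainder 1; since the remainder is 1, round up to i = 3. First occurrence in the window: #4 on 8 August 2054 (3×10 = 30 days in).
21 November 2054 is 135 days after the start; 135 ÷ 10 = 13 remainder 5. Last occurrence in the window: #14 on 16 November 2054.
Occurrences #4 through #14: 11 in total.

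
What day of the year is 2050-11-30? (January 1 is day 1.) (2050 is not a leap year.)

334

Days in months before November: 31 + 28 + 31 + 30 + 31 + 30 + 31 + 31 + 30 + 31 = 304.
Plus 30 days into November → day 334.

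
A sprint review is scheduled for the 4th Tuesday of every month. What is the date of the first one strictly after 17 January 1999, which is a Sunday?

26 January 1999

January 1999 starts on a Friday; its first Tuesday is the 5th, so the 4th Tuesday is the 26th — 26 January 1999.
26 January 1999 is after 17 January 1999, so that is the next one.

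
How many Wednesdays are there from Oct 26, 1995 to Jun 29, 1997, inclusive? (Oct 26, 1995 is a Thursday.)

Oct 26, 1995 is a Thursday; the first Wednesday on or after it is Nov 1, 1995 (6 days later).
From Nov 1, 1995 to Jun 29, 1997: 60 + 366 + 180 = 606 days (rest of 1995, 1996, to Jun 29, 1997 in 1997).
606 ÷ 7 = 86 full weeks with remainder 4, so 86 more Wednesdays after the first → 87.

87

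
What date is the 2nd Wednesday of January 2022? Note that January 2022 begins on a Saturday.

January 2022 begins on a Saturday, so the first Wednesday is January 5 (4 days later).
The 2nd Wednesday is 1 weeks later: 5 + 7 = 12.

January 12, 2022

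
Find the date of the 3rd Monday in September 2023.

September 2023 begins on a Friday, so the first Monday is September 4 (3 days later).
The 3rd Monday is 2 weeks later: 4 + 14 = 18.

2023-09-18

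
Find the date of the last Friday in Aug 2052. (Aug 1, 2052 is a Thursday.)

Aug 2052 begins on a Thursday, so the first Friday is Aug 2 (1 day later).
Aug 2052 has 31 days. Adding weeks: 2, 9, 16, 23, 30 — the last one ≤ 31 is the 30th.

Aug 30, 2052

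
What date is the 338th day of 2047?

January has 31 days (338 − 31 = 307 remain).
February has 28 days (307 − 28 = 279 remain).
March has 31 days (279 − 31 = 248 remain).
April has 30 days (248 − 30 = 218 remain).
May has 31 days (218 − 31 = 187 remain).
June has 30 days (187 − 30 = 157 remain).
July has 31 days (157 − 31 = 126 remain).
August has 31 days (126 − 31 = 95 remain).
September has 30 days (95 − 30 = 65 remain).
October has 31 days (65 − 31 = 34 remain).
November has 30 days (34 − 30 = 4 remain).
4 into December → December 4.

2047-12-04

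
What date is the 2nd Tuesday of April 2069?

April 2069 begins on a Monday, so the first Tuesday is April 2 (1 day later).
The 2nd Tuesday is 1 weeks later: 2 + 7 = 9.

2069-04-09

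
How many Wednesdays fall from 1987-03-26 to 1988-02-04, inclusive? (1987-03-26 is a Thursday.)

45

1987-03-26 is a Thursday; the first Wednesday on or after it is 1987-04-01 (6 days later).
From 1987-04-01 to 1988-02-04: 29 + 31 + 30 + 31 + 31 + 30 + 31 + 30 + 31 + 31 + 4 = 309 days (rest of April, May, June, July, August, September, October, November, December, January, February).
309 ÷ 7 = 44 full weeks with remainder 1, so 44 more Wednesdays after the first → 45.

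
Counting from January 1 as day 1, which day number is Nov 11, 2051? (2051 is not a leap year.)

315

Days in months before Nov: 31 + 28 + 31 + 30 + 31 + 30 + 31 + 31 + 30 + 31 = 304.
Plus 11 days into Nov → day 315.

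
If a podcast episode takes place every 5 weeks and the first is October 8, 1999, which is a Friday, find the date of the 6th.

March 31, 2000

The 6th occurrence is 5 intervals after the first: 5 × 35 = 175 days after October 8, 1999.
October has 31 days — 23 days to the end of October leaves 152.
November has 30 days (122 left).
December has 31 days (91 left).
January has 31 days (60 left).
February has 29 days (31 left).
31 days into March → March 31, 2000.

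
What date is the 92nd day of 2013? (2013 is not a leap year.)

2 April 2013

January has 31 days (92 − 31 = 61 remain).
February has 28 days (61 − 28 = 33 remain).
March has 31 days (33 − 31 = 2 remain).
2 into April → April 2.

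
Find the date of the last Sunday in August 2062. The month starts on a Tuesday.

27 August 2062

August 2062 begins on a Tuesday, so the first Sunday is August 6 (5 days later).
August 2062 has 31 days. Adding weeks: 6, 13, 20, 27 — the last one ≤ 31 is the 27th.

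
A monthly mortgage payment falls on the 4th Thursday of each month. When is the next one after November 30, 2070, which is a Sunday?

November 2070 starts on a Saturday; its first Thursday is the 6th, so the 4th Thursday is the 27th — November 27, 2070.
That is not after November 30, 2070, so look at December 2070.
December 2070 starts on a Monday; its first Thursday is the 4th, so the 4th Thursday is the 25th — December 25, 2070.

December 25, 2070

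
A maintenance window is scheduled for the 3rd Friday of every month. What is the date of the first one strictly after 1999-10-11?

1999-10-15

October 1999 starts on a Friday; its first Friday is the 1st, so the 3rd Friday is the 15th — 1999-10-15.
1999-10-15 is after 1999-10-11, so that is the next one.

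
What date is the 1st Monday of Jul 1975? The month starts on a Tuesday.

Jul 1975 begins on a Tuesday, so the first Monday is Jul 7 (6 days later).

Jul 7, 1975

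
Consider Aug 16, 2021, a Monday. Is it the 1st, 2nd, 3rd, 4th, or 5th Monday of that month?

Day 16 falls in week ⌈16/7⌉ of the month.
Days 1–7 hold the 1st Monday, 8–14 the 2nd, 15–21 the 3rd, 22–28 the 4th, 29–31 the 5th.
16 is in the range for the 3rd.

3rd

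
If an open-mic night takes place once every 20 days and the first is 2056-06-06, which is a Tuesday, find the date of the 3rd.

The 3rd occurrence is 2 intervals after the first: 2 × 20 = 40 days after 2056-06-06.
June has 30 days — 24 days to the end of June leaves 16.
16 days into July → 2056-07-16.

2056-07-16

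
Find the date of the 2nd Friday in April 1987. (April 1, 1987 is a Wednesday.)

1987-04-10

April 1987 begins on a Wednesday, so the first Friday is April 3 (2 days later).
The 2nd Friday is 1 weeks later: 3 + 7 = 10.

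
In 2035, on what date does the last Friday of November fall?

The first Friday of November 2035 is November 2.
November 2035 has 30 days. Adding weeks: 2, 9, 16, 23, 30 — the last one ≤ 30 is the 30th.

30 November 2035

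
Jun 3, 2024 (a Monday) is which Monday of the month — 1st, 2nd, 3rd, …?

Day 3 falls in week ⌈3/7⌉ of the month.
Days 1–7 hold the 1st Monday, 8–14 the 2nd, 15–21 the 3rd, 22–28 the 4th, 29–31 the 5th.
3 is in the range for the 1st.

1st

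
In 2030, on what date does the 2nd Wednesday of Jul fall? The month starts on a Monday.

Jul 2030 begins on a Monday, so the first Wednesday is Jul 3 (2 days later).
The 2nd Wednesday is 1 weeks later: 3 + 7 = 10.

Jul 10, 2030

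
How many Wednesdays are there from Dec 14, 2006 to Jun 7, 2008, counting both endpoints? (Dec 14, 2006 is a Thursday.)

Dec 14, 2006 is a Thursday; the first Wednesday on or after it is Dec 20, 2006 (6 days later).
From Dec 20, 2006 to Jun 7, 2008: 11 + 365 + 159 = 535 days (rest of 2006, 2007, to Jun 7, 2008 in 2008).
535 ÷ 7 = 76 full weeks with remainder 3, so 76 more Wednesdays after the first → 77.

77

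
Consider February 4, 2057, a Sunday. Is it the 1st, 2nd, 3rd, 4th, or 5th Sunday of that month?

1st

Day 4 falls in week ⌈4/7⌉ of the month.
Days 1–7 hold the 1st Sunday, 8–14 the 2nd, 15–21 the 3rd, 22–28 the 4th, 29–31 the 5th.
4 is in the range for the 1st.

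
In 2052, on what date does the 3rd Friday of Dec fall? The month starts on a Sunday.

Dec 2052 begins on a Sunday, so the first Friday is Dec 6 (5 days later).
The 3rd Friday is 2 weeks later: 6 + 14 = 20.

Dec 20, 2052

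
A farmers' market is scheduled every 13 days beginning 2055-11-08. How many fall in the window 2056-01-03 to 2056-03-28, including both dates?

Occurrences land 13·i days after 2055-11-08 for i = 0, 1, 2, …
2056-01-03 is 56 days after the start; 56 ÷ 13 = 4 remainder 4; since the remainder is 4, round up to i = 5. First occurrence in the window: #6 on 2056-01-12 (5×13 = 65 days in).
2056-03-28 is 141 days after the start; 141 ÷ 13 = 10 remainder 11. Last occurrence in the window: #11 on 2056-03-17.
Occurrences #6 through #11: 6 in total.

6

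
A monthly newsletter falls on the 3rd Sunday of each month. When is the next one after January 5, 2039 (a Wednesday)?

January 16, 2039

January 2039 starts on a Saturday; its first Sunday is the 2nd, so the 3rd Sunday is the 16th — January 16, 2039.
January 16, 2039 is after January 5, 2039, so that is the next one.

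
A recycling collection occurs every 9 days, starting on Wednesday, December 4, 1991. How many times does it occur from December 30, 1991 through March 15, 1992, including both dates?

Occurrences land 9·i days after December 4, 1991 for i = 0, 1, 2, …
December 30, 1991 is 26 days after the start; 26 ÷ 9 = 2 remainder 8; since the remainder is 8, round up to i = 3. First occurrence in the window: #4 on December 31, 1991 (3×9 = 27 days in).
March 15, 1992 is 102 days after the start; 102 ÷ 9 = 11 remainder 3. Last occurrence in the window: #12 on March 12, 1992.
Occurrences #4 through #12: 9 in total.

9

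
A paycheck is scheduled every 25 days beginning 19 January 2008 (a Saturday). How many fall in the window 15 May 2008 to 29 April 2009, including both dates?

Occurrences land 25·i days after 19 January 2008 for i = 0, 1, 2, …
15 May 2008 is 117 days after the start; 117 ÷ 25 = 4 remainder 17; since the remainder is 17, round up to i = 5. First occurrence in the window: #6 on 23 May 2008 (5×25 = 125 days in).
29 April 2009 is 466 days after the start; 466 ÷ 25 = 18 remainder 16. Last occurrence in the window: #19 on 13 April 2009.
Occurrences #6 through #19: 14 in total.

14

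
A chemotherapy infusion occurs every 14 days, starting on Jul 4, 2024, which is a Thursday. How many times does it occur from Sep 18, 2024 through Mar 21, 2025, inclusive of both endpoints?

Occurrences land 14·i days after Jul 4, 2024 for i = 0, 1, 2, …
Sep 18, 2024 is 76 days after the start; 76 ÷ 14 = 5 remainder 6; since the remainder is 6, round up to i = 6. First occurrence in the window: #7 on Sep 26, 2024 (6×14 = 84 days in).
Mar 21, 2025 is 260 days after the start; 260 ÷ 14 = 18 remainder 8. Last occurrence in the window: #19 on Mar 13, 2025.
Occurrences #7 through #19: 13 in total.

13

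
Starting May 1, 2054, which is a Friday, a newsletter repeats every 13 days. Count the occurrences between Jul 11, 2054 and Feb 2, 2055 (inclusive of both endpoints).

16

Occurrences land 13·i days after May 1, 2054 for i = 0, 1, 2, …
Jul 11, 2054 is 71 days after the start; 71 ÷ 13 = 5 remainder 6; since the remainder is 6, round up to i = 6. First occurrence in the window: #7 on Jul 18, 2054 (6×13 = 78 days in).
Feb 2, 2055 is 277 days after the start; 277 ÷ 13 = 21 remainder 4. Last occurrence in the window: #22 on Jan 29, 2055.
Occurrences #7 through #22: 16 in total.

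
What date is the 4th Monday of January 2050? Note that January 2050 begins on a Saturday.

24 January 2050

January 2050 begins on a Saturday, so the first Monday is January 3 (2 days later).
The 4th Monday is 3 weeks later: 3 + 21 = 24.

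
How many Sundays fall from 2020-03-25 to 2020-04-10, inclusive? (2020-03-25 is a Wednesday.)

2020-03-25 is a Wednesday; the first Sunday on or after it is 2020-03-29 (4 days later).
From 2020-03-29 to 2020-04-10: 2 + 10 = 12 days (rest of March, April).
12 ÷ 7 = 1 full weeks with remainder 5, so 1 more Sundays after the first → 2.

2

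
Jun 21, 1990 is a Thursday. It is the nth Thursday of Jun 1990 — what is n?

3rd

Day 21 falls in week ⌈21/7⌉ of the month.
Days 1–7 hold the 1st Thursday, 8–14 the 2nd, 15–21 the 3rd, 22–28 the 4th, 29–31 the 5th.
21 is in the range for the 3rd.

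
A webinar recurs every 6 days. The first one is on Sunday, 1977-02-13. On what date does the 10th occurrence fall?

The 10th occurrence is 9 intervals after the first: 9 × 6 = 54 days after 1977-02-13.
February has 28 days — 15 days to the end of February leaves 39.
March has 31 days (8 left).
8 days into April → 1977-04-08.

1977-04-08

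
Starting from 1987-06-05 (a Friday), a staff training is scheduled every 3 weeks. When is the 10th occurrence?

The 10th occurrence is 9 intervals after the first: 9 × 21 = 189 days after 1987-06-05.
June has 30 days — 25 days to the end of June leaves 164.
July has 31 days (133 left).
August has 31 days (102 left).
September has 30 days (72 left).
October has 31 days (41 left).
November has 30 days (11 left).
11 days into December → 1987-12-11.

1987-12-11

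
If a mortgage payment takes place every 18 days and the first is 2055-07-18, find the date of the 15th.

The 15th occurrence is 14 intervals after the first: 14 × 18 = 252 days after 2055-07-18.
July has 31 days — 13 days to the end of July leaves 239.
August has 31 days (208 left).
September has 30 days (178 left).
October has 31 days (147 left).
November has 30 days (117 left).
December has 31 days (86 left).
January has 31 days (55 left).
February has 29 days (26 left).
26 days into March → 2056-03-26.

2056-03-26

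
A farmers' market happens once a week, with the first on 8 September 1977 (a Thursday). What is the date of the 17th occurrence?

The 17th occurrence is 16 intervals after the first: 16 × 7 = 112 days after 8 September 1977.
September has 30 days — 22 days to the end of September leaves 90.
October has 31 days (59 left).
November has 30 days (29 left).
29 days into December → 29 December 1977.

29 December 1977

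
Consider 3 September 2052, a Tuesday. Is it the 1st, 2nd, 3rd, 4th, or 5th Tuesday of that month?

1st

Day 3 falls in week ⌈3/7⌉ of the month.
Days 1–7 hold the 1st Tuesday, 8–14 the 2nd, 15–21 the 3rd, 22–28 the 4th, 29–31 the 5th.
3 is in the range for the 1st.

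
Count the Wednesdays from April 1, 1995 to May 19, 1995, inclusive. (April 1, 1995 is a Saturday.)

7

April 1, 1995 is a Saturday; the first Wednesday on or after it is April 5, 1995 (4 days later).
From April 5, 1995 to May 19, 1995: 25 + 19 = 44 days (rest of April, May).
44 ÷ 7 = 6 full weeks with remainder 2, so 6 more Wednesdays after the first → 7.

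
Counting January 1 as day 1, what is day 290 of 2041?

October 17, 2041

January has 31 days (290 − 31 = 259 remain).
February has 28 days (259 − 28 = 231 remain).
March has 31 days (231 − 31 = 200 remain).
April has 30 days (200 − 30 = 170 remain).
May has 31 days (170 − 31 = 139 remain).
June has 30 days (139 − 30 = 109 remain).
July has 31 days (109 − 31 = 78 remain).
August has 31 days (78 − 31 = 47 remain).
September has 30 days (47 − 30 = 17 remain).
17 into October → October 17.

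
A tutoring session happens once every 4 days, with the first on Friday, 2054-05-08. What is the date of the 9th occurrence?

The 9th occurrence is 8 intervals after the first: 8 × 4 = 32 days after 2054-05-08.
May has 31 days — 23 days to the end of May leaves 9.
9 days into June → 2054-06-09.

2054-06-09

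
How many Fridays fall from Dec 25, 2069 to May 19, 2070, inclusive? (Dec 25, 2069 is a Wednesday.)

Dec 25, 2069 is a Wednesday; the first Friday on or after it is Dec 27, 2069 (2 days later).
From Dec 27, 2069 to May 19, 2070: 4 + 31 + 28 + 31 + 30 + 19 = 143 days (rest of Dec, Jan, Feb, Mar, Apr, May).
143 ÷ 7 = 20 full weeks with remainder 3, so 20 more Fridays after the first → 21.

21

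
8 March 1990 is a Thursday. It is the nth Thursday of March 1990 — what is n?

Day 8 falls in week ⌈8/7⌉ of the month.
Days 1–7 hold the 1st Thursday, 8–14 the 2nd, 15–21 the 3rd, 22–28 the 4th, 29–31 the 5th.
8 is in the range for the 2nd.

2nd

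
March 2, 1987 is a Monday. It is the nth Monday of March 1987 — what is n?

Day 2 falls in week ⌈2/7⌉ of the month.
Days 1–7 hold the 1st Monday, 8–14 the 2nd, 15–21 the 3rd, 22–28 the 4th, 29–31 the 5th.
2 is in the range for the 1st.

1st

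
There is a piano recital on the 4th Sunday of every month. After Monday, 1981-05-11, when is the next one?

1981-05-24

May 1981 starts on a Friday; its first Sunday is the 3rd, so the 4th Sunday is the 24th — 1981-05-24.
1981-05-24 is after 1981-05-11, so that is the next one.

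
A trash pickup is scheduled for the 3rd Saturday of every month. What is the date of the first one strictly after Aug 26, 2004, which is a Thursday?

Aug 2004 starts on a Sunday; its first Saturday is the 7th, so the 3rd Saturday is the 21st — Aug 21, 2004.
That is not after Aug 26, 2004, so look at Sep 2004.
Sep 2004 starts on a Wednesday; its first Saturday is the 4th, so the 3rd Saturday is the 18th — Sep 18, 2004.

Sep 18, 2004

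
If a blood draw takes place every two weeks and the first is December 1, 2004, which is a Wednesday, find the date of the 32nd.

The 32nd occurrence is 31 intervals after the first: 31 × 14 = 434 days after December 1, 2004.
December has 31 days — 30 days to the end of December leaves 404.
2005 has 365 days (39 left).
January has 31 days (8 left).
8 days into February → February 8, 2006.

February 8, 2006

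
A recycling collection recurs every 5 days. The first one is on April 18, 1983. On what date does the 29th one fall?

September 5, 1983

The 29th occurrence is 28 intervals after the first: 28 × 5 = 140 days after April 18, 1983.
April has 30 days — 12 days to the end of April leaves 128.
May has 31 days (97 left).
June has 30 days (67 left).
July has 31 days (36 left).
August has 31 days (5 left).
5 days into September → September 5, 1983.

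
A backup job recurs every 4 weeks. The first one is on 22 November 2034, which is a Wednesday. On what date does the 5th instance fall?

The 5th occurrence is 4 intervals after the first: 4 × 28 = 112 days after 22 November 2034.
November has 30 days — 8 days to the end of November leaves 104.
December has 31 days (73 left).
January has 31 days (42 left).
February has 28 days (14 left).
14 days into March → 14 March 2035.

14 March 2035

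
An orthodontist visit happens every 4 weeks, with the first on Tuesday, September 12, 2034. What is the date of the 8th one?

March 27, 2035

The 8th occurrence is 7 intervals after the first: 7 × 28 = 196 days after September 12, 2034.
September has 30 days — 18 days to the end of September leaves 178.
October has 31 days (147 left).
November has 30 days (117 left).
December has 31 days (86 left).
January has 31 days (55 left).
February has 28 days (27 left).
27 days into March → March 27, 2035.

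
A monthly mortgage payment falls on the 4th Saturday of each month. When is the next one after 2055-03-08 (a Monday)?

March 2055 starts on a Monday; its first Saturday is the 6th, so the 4th Saturday is the 27th — 2055-03-27.
2055-03-27 is after 2055-03-08, so that is the next one.

2055-03-27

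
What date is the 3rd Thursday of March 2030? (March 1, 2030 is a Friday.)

March 2030 begins on a Friday, so the first Thursday is March 7 (6 days later).
The 3rd Thursday is 2 weeks later: 7 + 14 = 21.

21 March 2030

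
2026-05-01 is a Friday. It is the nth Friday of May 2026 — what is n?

1st

Day 1 falls in week ⌈1/7⌉ of the month.
Days 1–7 hold the 1st Friday, 8–14 the 2nd, 15–21 the 3rd, 22–28 the 4th, 29–31 the 5th.
1 is in the range for the 1st.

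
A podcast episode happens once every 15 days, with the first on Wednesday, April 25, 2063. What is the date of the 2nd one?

The 2nd occurrence is 1 interval after the first: 1 × 15 = 15 days after April 25, 2063.
April has 30 days — 5 days to the end of April leaves 10.
10 days into May → May 10, 2063.

May 10, 2063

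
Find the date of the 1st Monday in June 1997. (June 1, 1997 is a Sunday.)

1997-06-02

June 1997 begins on a Sunday, so the first Monday is June 2 (1 day later).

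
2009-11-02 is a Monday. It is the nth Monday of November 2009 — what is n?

1st

Day 2 falls in week ⌈2/7⌉ of the month.
Days 1–7 hold the 1st Monday, 8–14 the 2nd, 15–21 the 3rd, 22–28 the 4th, 29–31 the 5th.
2 is in the range for the 1st.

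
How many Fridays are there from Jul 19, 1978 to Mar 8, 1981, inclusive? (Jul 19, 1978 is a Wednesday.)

138

Jul 19, 1978 is a Wednesday; the first Friday on or after it is Jul 21, 1978 (2 days later).
From Jul 21, 1978 to Mar 8, 1981: 163 + 365 + 366 + 67 = 961 days (rest of 1978, 1979, 1980, to Mar 8, 1981 in 1981).
961 ÷ 7 = 137 full weeks with remainder 2, so 137 more Fridays after the first → 138.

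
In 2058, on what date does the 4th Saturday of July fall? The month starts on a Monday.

July 2058 begins on a Monday, so the first Saturday is July 6 (5 days later).
The 4th Saturday is 3 weeks later: 6 + 21 = 27.

2058-07-27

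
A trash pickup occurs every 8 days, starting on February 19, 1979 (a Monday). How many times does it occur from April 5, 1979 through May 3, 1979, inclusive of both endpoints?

Occurrences land 8·i days after February 19, 1979 for i = 0, 1, 2, …
April 5, 1979 is 45 days after the start; 45 ÷ 8 = 5 remainder 5; since the remainder is 5, round up to i = 6. First occurrence in the window: #7 on April 8, 1979 (6×8 = 48 days in).
May 3, 1979 is 73 days after the start; 73 ÷ 8 = 9 remainder 1. Last occurrence in the window: #10 on May 2, 1979.
Occurrences #7 through #10: 4 in total.

4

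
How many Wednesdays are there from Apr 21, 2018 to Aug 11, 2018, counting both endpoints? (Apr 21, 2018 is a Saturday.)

Apr 21, 2018 is a Saturday; the first Wednesday on or after it is Apr 25, 2018 (4 days later).
From Apr 25, 2018 to Aug 11, 2018: 5 + 31 + 30 + 31 + 11 = 108 days (rest of Apr, May, Jun, Jul, Aug).
108 ÷ 7 = 15 full weeks with remainder 3, so 15 more Wednesdays after the first → 16.

16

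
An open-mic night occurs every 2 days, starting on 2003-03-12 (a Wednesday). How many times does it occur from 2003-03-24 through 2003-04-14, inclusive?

Occurrences land 2·i days after 2003-03-12 for i = 0, 1, 2, …
2003-03-24 is 12 days after the start; 12 ÷ 2 = 6 remainder 0. First occurrence in the window: #7 on 2003-03-24 (6×2 = 12 days in).
2003-04-14 is 33 days after the start; 33 ÷ 2 = 16 remainder 1. Last occurrence in the window: #17 on 2003-04-13.
Occurrences #7 through #17: 11 in total.

11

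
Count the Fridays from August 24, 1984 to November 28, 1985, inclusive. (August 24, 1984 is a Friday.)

August 24, 1984 is a Friday; the first Friday on or after it is August 24, 1984.
From August 24, 1984 to November 28, 1985: 129 + 332 = 461 days (rest of 1984, to November 28, 1985 in 1985).
461 ÷ 7 = 65 full weeks with remainder 6, so 65 more Fridays after the first → 66.

66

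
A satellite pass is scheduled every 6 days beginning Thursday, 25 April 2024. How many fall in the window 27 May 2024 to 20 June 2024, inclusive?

Occurrences land 6·i days after 25 April 2024 for i = 0, 1, 2, …
27 May 2024 is 32 days after the start; 32 ÷ 6 = 5 remainder 2; since the remainder is 2, round up to i = 6. First occurrence in the window: #7 on 31 May 2024 (6×6 = 36 days in).
20 June 2024 is 56 days after the start; 56 ÷ 6 = 9 remainder 2. Last occurrence in the window: #10 on 18 June 2024.
Occurrences #7 through #10: 4 in total.

4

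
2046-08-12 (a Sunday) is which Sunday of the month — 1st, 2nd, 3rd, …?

2nd

Day 12 falls in week ⌈12/7⌉ of the month.
Days 1–7 hold the 1st Sunday, 8–14 the 2nd, 15–21 the 3rd, 22–28 the 4th, 29–31 the 5th.
12 is in the range for the 2nd.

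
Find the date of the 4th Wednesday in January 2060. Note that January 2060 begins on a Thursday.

28 January 2060

January 2060 begins on a Thursday, so the first Wednesday is January 7 (6 days later).
The 4th Wednesday is 3 weeks later: 7 + 21 = 28.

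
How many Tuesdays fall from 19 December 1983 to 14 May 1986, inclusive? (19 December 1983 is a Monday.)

19 December 1983 is a Monday; the first Tuesday on or after it is 20 December 1983 (1 day later).
From 20 December 1983 to 14 May 1986: 11 + 366 + 365 + 134 = 876 days (rest of 1983, 1984, 1985, to 14 May 1986 in 1986).
876 ÷ 7 = 125 full weeks with remainder 1, so 125 more Tuesdays after the first → 126.

126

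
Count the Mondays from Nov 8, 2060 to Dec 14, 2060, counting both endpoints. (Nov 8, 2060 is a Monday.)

6

Nov 8, 2060 is a Monday; the first Monday on or after it is Nov 8, 2060.
From Nov 8, 2060 to Dec 14, 2060: 22 + 14 = 36 days (rest of Nov, Dec).
36 ÷ 7 = 5 full weeks with remainder 1, so 5 more Mondays after the first → 6.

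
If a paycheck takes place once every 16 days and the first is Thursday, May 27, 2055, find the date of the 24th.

May 29, 2056

The 24th occurrence is 23 intervals after the first: 23 × 16 = 368 days after May 27, 2055.
May has 31 days — 4 days to the end of May leaves 364.
June has 30 days (334 left).
July has 31 days (303 left).
August has 31 days (272 left).
September has 30 days (242 left).
October has 31 days (211 left).
November has 30 days (181 left).
December has 31 days (150 left).
January has 31 days (119 left).
February has 29 days (90 left).
March has 31 days (59 left).
April has 30 days (29 left).
29 days into May → May 29, 2056.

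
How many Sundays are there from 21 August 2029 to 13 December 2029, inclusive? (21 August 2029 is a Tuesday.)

16

21 August 2029 is a Tuesday; the first Sunday on or after it is 26 August 2029 (5 days later).
From 26 August 2029 to 13 December 2029: 5 + 30 + 31 + 30 + 13 = 109 days (rest of August, September, October, November, December).
109 ÷ 7 = 15 full weeks with remainder 4, so 15 more Sundays after the first → 16.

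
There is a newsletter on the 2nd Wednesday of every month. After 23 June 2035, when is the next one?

June 2035 starts on a Friday; its first Wednesday is the 6th, so the 2nd Wednesday is the 13th — 13 June 2035.
That is not after 23 June 2035, so look at July 2035.
July 2035 starts on a Sunday; its first Wednesday is the 4th, so the 2nd Wednesday is the 11th — 11 July 2035.

11 July 2035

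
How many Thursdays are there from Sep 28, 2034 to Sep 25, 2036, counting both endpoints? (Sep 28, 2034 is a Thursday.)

105

Sep 28, 2034 is a Thursday; the first Thursday on or after it is Sep 28, 2034.
From Sep 28, 2034 to Sep 25, 2036: 94 + 365 + 269 = 728 days (rest of 2034, 2035, to Sep 25, 2036 in 2036).
728 ÷ 7 = 104 full weeks with remainder 0, so 104 more Thursdays after the first → 105.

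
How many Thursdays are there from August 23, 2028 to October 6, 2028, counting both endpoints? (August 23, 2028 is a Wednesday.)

7

August 23, 2028 is a Wednesday; the first Thursday on or after it is August 24, 2028 (1 day later).
From August 24, 2028 to October 6, 2028: 7 + 30 + 6 = 43 days (rest of August, September, October).
43 ÷ 7 = 6 full weeks with remainder 1, so 6 more Thursdays after the first → 7.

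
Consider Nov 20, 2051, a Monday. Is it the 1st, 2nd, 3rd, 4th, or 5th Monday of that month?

3rd

Day 20 falls in week ⌈20/7⌉ of the month.
Days 1–7 hold the 1st Monday, 8–14 the 2nd, 15–21 the 3rd, 22–28 the 4th, 29–31 the 5th.
20 is in the range for the 3rd.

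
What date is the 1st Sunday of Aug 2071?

Aug 2, 2071

Aug 2071 begins on a Saturday, so the first Sunday is Aug 2 (1 day later).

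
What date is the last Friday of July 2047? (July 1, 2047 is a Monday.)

July 2047 begins on a Monday, so the first Friday is July 5 (4 days later).
July 2047 has 31 days. Adding weeks: 5, 12, 19, 26 — the last one ≤ 31 is the 26th.

July 26, 2047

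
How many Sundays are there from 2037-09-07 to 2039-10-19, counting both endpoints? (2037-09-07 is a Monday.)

110

2037-09-07 is a Monday; the first Sunday on or after it is 2037-09-13 (6 days later).
From 2037-09-13 to 2039-10-19: 109 + 365 + 292 = 766 days (rest of 2037, 2038, to 2039-10-19 in 2039).
766 ÷ 7 = 109 full weeks with remainder 3, so 109 more Sundays after the first → 110.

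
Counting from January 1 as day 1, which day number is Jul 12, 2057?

Days in months before Jul: 31 + 28 + 31 + 30 + 31 + 30 = 181.
Plus 12 days into Jul → day 193.

193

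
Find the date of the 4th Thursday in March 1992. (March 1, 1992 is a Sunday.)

26 March 1992

March 1992 begins on a Sunday, so the first Thursday is March 5 (4 days later).
The 4th Thursday is 3 weeks later: 5 + 21 = 26.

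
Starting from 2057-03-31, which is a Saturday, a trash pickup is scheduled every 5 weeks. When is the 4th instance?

2057-07-14

The 4th occurrence is 3 intervals after the first: 3 × 35 = 105 days after 2057-03-31.
March has 31 days — 0 days to the end of March leaves 105.
April has 30 days (75 left).
May has 31 days (44 left).
June has 30 days (14 left).
14 days into July → 2057-07-14.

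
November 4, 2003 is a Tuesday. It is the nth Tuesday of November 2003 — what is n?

1st

Day 4 falls in week ⌈4/7⌉ of the month.
Days 1–7 hold the 1st Tuesday, 8–14 the 2nd, 15–21 the 3rd, 22–28 the 4th, 29–31 the 5th.
4 is in the range for the 1st.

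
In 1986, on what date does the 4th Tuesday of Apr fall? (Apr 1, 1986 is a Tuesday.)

Apr 22, 1986

Apr 1986 begins on a Tuesday, so the first Tuesday is Apr 1.
The 4th Tuesday is 3 weeks later: 1 + 21 = 22.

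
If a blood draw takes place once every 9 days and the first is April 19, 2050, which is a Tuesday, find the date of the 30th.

The 30th occurrence is 29 intervals after the first: 29 × 9 = 261 days after April 19, 2050.
April has 30 days — 11 days to the end of April leaves 250.
May has 31 days (219 left).
June has 30 days (189 left).
July has 31 days (158 left).
August has 31 days (127 left).
September has 30 days (97 left).
October has 31 days (66 left).
November has 30 days (36 left).
December has 31 days (5 left).
5 days into January → January 5, 2051.

January 5, 2051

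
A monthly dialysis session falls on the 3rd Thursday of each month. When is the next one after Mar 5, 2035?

Mar 2035 starts on a Thursday; its first Thursday is the 1st, so the 3rd Thursday is the 15th — Mar 15, 2035.
Mar 15, 2035 is after Mar 5, 2035, so that is the next one.

Mar 15, 2035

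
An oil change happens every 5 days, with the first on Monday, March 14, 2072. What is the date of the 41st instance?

September 30, 2072

The 41st occurrence is 40 intervals after the first: 40 × 5 = 200 days after March 14, 2072.
March has 31 days — 17 days to the end of March leaves 183.
April has 30 days (153 left).
May has 31 days (122 left).
June has 30 days (92 left).
July has 31 days (61 left).
August has 31 days (30 left).
30 days into September → September 30, 2072.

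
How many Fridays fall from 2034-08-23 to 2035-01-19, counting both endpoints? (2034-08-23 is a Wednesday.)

2034-08-23 is a Wednesday; the first Friday on or after it is 2034-08-25 (2 days later).
From 2034-08-25 to 2035-01-19: 6 + 30 + 31 + 30 + 31 + 19 = 147 days (rest of August, September, October, November, December, January).
147 ÷ 7 = 21 full weeks with remainder 0, so 21 more Fridays after the first → 22.

22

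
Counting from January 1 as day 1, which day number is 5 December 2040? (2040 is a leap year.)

Days in months before December: 31 + 29 + 31 + 30 + 31 + 30 + 31 + 31 + 30 + 31 + 30 = 335.
Plus 5 days into December → day 340.

340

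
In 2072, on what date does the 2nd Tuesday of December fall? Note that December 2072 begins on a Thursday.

December 2072 begins on a Thursday, so the first Tuesday is December 6 (5 days later).
The 2nd Tuesday is 1 weeks later: 6 + 7 = 13.

2072-12-13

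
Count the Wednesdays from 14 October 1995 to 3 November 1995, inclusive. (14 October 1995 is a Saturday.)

3

14 October 1995 is a Saturday; the first Wednesday on or after it is 18 October 1995 (4 days later).
From 18 October 1995 to 3 November 1995: 13 + 3 = 16 days (rest of October, November).
16 ÷ 7 = 2 full weeks with remainder 2, so 2 more Wednesdays after the first → 3.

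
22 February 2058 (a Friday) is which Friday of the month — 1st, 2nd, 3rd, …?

4th

Day 22 falls in week ⌈22/7⌉ of the month.
Days 1–7 hold the 1st Friday, 8–14 the 2nd, 15–21 the 3rd, 22–28 the 4th, 29–31 the 5th.
22 is in the range for the 4th.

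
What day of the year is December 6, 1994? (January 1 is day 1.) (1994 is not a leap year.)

Days in months before December: 31 + 28 + 31 + 30 + 31 + 30 + 31 + 31 + 30 + 31 + 30 = 334.
Plus 6 days into December → day 340.

340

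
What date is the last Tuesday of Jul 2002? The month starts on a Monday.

Jul 30, 2002

Jul 2002 begins on a Monday, so the first Tuesday is Jul 2 (1 day later).
Jul 2002 has 31 days. Adding weeks: 2, 9, 16, 23, 30 — the last one ≤ 31 is the 30th.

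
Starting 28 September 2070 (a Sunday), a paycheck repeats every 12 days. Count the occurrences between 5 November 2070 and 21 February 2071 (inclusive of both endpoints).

9

Occurrences land 12·i days after 28 September 2070 for i = 0, 1, 2, …
5 November 2070 is 38 days after the start; 38 ÷ 12 = 3 remainder 2; since the remainder is 2, round up to i = 4. First occurrence in the window: #5 on 15 November 2070 (4×12 = 48 days in).
21 February 2071 is 146 days after the start; 146 ÷ 12 = 12 remainder 2. Last occurrence in the window: #13 on 19 February 2071.
Occurrences #5 through #13: 9 in total.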